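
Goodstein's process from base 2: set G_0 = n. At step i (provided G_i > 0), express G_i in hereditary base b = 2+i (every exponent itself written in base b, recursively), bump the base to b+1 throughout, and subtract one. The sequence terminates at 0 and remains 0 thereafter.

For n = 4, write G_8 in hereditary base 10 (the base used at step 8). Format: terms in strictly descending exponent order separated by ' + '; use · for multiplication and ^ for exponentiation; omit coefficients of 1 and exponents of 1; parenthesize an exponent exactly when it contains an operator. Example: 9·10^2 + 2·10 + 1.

G_0=4  [base 2] 2^2  →[2↦3]→  3^3 = 27  −1 ⇒ G_1=26
G_1=26  [base 3] 2·3^2 + 2·3 + 2  →[3↦4]→  2·4^2 + 2·4 + 2 = 42  −1 ⇒ G_2=41
G_2=41  [base 4] 2·4^2 + 2·4 + 1  →[4↦5]→  2·5^2 + 2·5 + 1 = 61  −1 ⇒ G_3=60
G_3=60  [base 5] 2·5^2 + 2·5  →[5↦6]→  2·6^2 + 2·6 = 84  −1 ⇒ G_4=83
G_4=83  [base 6] 2·6^2 + 6 + 5  →[6↦7]→  2·7^2 + 7 + 5 = 110  −1 ⇒ G_5=109
G_5=109  [base 7] 2·7^2 + 7 + 4  →[7↦8]→  2·8^2 + 8 + 4 = 140  −1 ⇒ G_6=139
G_6=139  [base 8] 2·8^2 + 8 + 3  →[8↦9]→  2·9^2 + 9 + 3 = 174  −1 ⇒ G_7=173
G_7=173  [base 9] 2·9^2 + 9 + 2  →[9↦10]→  2·10^2 + 10 + 2 = 212  −1 ⇒ G_8=211

2·10^2 + 10 + 1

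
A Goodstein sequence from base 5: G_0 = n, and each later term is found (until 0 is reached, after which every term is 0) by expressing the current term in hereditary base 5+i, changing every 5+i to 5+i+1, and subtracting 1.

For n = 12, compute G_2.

(0) 12|_5 = 2·5 + 2 ↦ 2·6 + 2|_6 = 14 ⇒ 13
(1) 13|_6 = 2·6 + 1 ↦ 2·7 + 1|_7 = 15 ⇒ 14
(2) 14|_7 = 2·7 ↦ 2·8|_8 = 16 ⇒ 15

14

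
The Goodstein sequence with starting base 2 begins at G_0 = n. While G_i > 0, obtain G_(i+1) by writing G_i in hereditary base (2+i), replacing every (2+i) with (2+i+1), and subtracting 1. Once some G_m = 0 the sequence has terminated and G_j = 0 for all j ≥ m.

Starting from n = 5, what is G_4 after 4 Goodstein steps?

775

(0) 5|_2 = 2^2 + 1 ↦ 3^3 + 1|_3 = 28 ⇒ 27
(1) 27|_3 = 3^3 ↦ 4^4|_4 = 256 ⇒ 255
(2) 255|_4 = 3·4^3 + 3·4^2 + 3·4 + 3 ↦ 3·5^3 + 3·5^2 + 3·5 + 3|_5 = 468 ⇒ 467
(3) 467|_5 = 3·5^3 + 3·5^2 + 3·5 + 2 ↦ 3·6^3 + 3·6^2 + 3·6 + 2|_6 = 776 ⇒ 775
(4) 775|_6 = 3·6^3 + 3·6^2 + 3·6 + 1 ↦ 3·7^3 + 3·7^2 + 3·7 + 1|_7 = 1198 ⇒ 1197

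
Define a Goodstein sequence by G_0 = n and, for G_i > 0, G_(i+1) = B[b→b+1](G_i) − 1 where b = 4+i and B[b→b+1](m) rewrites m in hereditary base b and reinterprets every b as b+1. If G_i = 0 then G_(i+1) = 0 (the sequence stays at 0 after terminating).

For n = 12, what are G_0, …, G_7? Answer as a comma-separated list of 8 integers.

12, 14, 15, 16, 17, 18, 19, 19

(0) 12|_4 = 3·4 ↦ 3·5|_5 = 15 ⇒ 14
(1) 14|_5 = 2·5 + 4 ↦ 2·6 + 4|_6 = 16 ⇒ 15
(2) 15|_6 = 2·6 + 3 ↦ 2·7 + 3|_7 = 17 ⇒ 16
(3) 16|_7 = 2·7 + 2 ↦ 2·8 + 2|_8 = 18 ⇒ 17
(4) 17|_8 = 2·8 + 1 ↦ 2·9 + 1|_9 = 19 ⇒ 18
(5) 18|_9 = 2·9 ↦ 2·10|_10 = 20 ⇒ 19
(6) 19|_10 = 10 + 9 ↦ 11 + 9|_11 = 20 ⇒ 19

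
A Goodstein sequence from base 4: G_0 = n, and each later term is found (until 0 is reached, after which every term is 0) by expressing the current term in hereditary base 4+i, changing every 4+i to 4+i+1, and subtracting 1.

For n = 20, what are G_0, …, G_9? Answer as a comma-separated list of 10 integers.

step 0: 20 = 4^2 + 4; sub 5 for 4: 5^2 + 5; = 30; G_1 = 30−1 = 29
step 1: 29 = 5^2 + 4; sub 6 for 5: 6^2 + 4; = 40; G_2 = 40−1 = 39
step 2: 39 = 6^2 + 3; sub 7 for 6: 7^2 + 3; = 52; G_3 = 52−1 = 51
step 3: 51 = 7^2 + 2; sub 8 for 7: 8^2 + 2; = 66; G_4 = 66−1 = 65
step 4: 65 = 8^2 + 1; sub 9 for 8: 9^2 + 1; = 82; G_5 = 82−1 = 81
step 5: 81 = 9^2; sub 10 for 9: 10^2; = 100; G_6 = 100−1 = 99
step 6: 99 = 9·10 + 9; sub 11 for 10: 9·11 + 9; = 108; G_7 = 108−1 = 107
step 7: 107 = 9·11 + 8; sub 12 for 11: 9·12 + 8; = 116; G_8 = 116−1 = 115
step 8: 115 = 9·12 + 7; sub 13 for 12: 9·13 + 7; = 124; G_9 = 124−1 = 123

20, 29, 39, 51, 65, 81, 99, 107, 115, 123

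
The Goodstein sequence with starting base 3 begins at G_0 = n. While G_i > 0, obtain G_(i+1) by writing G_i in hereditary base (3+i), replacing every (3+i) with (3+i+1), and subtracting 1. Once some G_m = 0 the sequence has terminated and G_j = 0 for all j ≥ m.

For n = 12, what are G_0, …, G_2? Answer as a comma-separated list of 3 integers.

12, 19, 27

12 —HB3→ 3^2 + 3 —bump→ 4^2 + 4 = 20 —(−1)→ 19
19 —HB4→ 4^2 + 3 —bump→ 5^2 + 3 = 28 —(−1)→ 27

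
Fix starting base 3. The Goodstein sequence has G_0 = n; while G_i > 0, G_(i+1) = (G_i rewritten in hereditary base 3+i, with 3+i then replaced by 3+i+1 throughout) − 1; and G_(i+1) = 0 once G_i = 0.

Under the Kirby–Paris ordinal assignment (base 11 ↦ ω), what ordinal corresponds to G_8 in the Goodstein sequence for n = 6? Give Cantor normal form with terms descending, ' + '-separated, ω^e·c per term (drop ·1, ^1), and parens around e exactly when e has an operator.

G_0 = 6. HB_3(6) = 2·3. Bump = 8. G_1 = 7.
G_1 = 7. HB_4(7) = 4 + 3. Bump = 8. G_2 = 7.
G_2 = 7. HB_5(7) = 5 + 2. Bump = 8. G_3 = 7.
G_3 = 7. HB_6(7) = 6 + 1. Bump = 8. G_4 = 7.
G_4 = 7. HB_7(7) = 7. Bump = 8. G_5 = 7.
G_5 = 7. HB_8(7) = 7. Bump = 7. G_6 = 6.
G_6 = 6. HB_9(6) = 6. Bump = 6. G_7 = 5.
G_7 = 5. HB_10(5) = 5. Bump = 5. G_8 = 4.
G_8 = 4. HB_11(4) = 4. Bump = 4. G_9 = 3.

4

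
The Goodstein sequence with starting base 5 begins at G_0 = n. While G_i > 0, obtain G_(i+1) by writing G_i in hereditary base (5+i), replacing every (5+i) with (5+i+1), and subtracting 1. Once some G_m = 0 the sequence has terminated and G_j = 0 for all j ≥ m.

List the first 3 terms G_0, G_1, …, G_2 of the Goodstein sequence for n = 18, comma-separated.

18, 20, 22

i=0: 18 = 3·5 + 3 (b=5); 5→6: 3·6 + 3 = 21; 21−1 = 20
i=1: 20 = 3·6 + 2 (b=6); 6→7: 3·7 + 2 = 23; 23−1 = 22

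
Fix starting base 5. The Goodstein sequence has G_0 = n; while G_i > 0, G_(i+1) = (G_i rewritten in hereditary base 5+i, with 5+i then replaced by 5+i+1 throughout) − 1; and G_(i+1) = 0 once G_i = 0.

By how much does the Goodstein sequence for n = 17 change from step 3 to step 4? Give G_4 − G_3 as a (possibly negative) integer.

1

(0) 17|_5 = 3·5 + 2 ↦ 3·6 + 2|_6 = 20 ⇒ 19
(1) 19|_6 = 3·6 + 1 ↦ 3·7 + 1|_7 = 22 ⇒ 21
(2) 21|_7 = 3·7 ↦ 3·8|_8 = 24 ⇒ 23
(3) 23|_8 = 2·8 + 7 ↦ 2·9 + 7|_9 = 25 ⇒ 24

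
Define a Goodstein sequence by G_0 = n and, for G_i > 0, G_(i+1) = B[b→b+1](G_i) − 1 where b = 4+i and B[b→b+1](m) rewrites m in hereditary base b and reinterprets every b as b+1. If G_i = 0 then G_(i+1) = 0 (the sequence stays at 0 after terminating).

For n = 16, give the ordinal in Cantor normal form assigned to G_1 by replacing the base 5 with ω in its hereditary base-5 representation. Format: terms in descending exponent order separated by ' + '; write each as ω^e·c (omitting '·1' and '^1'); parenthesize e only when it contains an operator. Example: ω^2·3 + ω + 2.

i=0: 16 = 4^2 (b=4); 4→5: 5^2 = 25; 25−1 = 24
i=1: 24 = 4·5 + 4 (b=5); 5→6: 4·6 + 4 = 28; 28−1 = 27

ω·4 + 4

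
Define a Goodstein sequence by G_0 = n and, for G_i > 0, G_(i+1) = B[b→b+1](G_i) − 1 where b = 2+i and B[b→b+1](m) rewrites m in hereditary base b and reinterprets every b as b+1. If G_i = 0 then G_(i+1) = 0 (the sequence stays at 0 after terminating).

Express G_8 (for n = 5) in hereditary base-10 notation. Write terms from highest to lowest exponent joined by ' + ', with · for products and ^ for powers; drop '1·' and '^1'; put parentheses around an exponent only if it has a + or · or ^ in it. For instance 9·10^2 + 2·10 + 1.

3·10^3 + 3·10^2 + 2·10 + 5

5 —HB2→ 2^2 + 1 —bump→ 3^3 + 1 = 28 —(−1)→ 27
27 —HB3→ 3^3 —bump→ 4^4 = 256 —(−1)→ 255
255 —HB4→ 3·4^3 + 3·4^2 + 3·4 + 3 —bump→ 3·5^3 + 3·5^2 + 3·5 + 3 = 468 —(−1)→ 467
467 —HB5→ 3·5^3 + 3·5^2 + 3·5 + 2 —bump→ 3·6^3 + 3·6^2 + 3·6 + 2 = 776 —(−1)→ 775
775 —HB6→ 3·6^3 + 3·6^2 + 3·6 + 1 —bump→ 3·7^3 + 3·7^2 + 3·7 + 1 = 1198 —(−1)→ 1197
1197 —HB7→ 3·7^3 + 3·7^2 + 3·7 —bump→ 3·8^3 + 3·8^2 + 3·8 = 1752 —(−1)→ 1751
1751 —HB8→ 3·8^3 + 3·8^2 + 2·8 + 7 —bump→ 3·9^3 + 3·9^2 + 2·9 + 7 = 2455 —(−1)→ 2454
2454 —HB9→ 3·9^3 + 3·9^2 + 2·9 + 6 —bump→ 3·10^3 + 3·10^2 + 2·10 + 6 = 3326 —(−1)→ 3325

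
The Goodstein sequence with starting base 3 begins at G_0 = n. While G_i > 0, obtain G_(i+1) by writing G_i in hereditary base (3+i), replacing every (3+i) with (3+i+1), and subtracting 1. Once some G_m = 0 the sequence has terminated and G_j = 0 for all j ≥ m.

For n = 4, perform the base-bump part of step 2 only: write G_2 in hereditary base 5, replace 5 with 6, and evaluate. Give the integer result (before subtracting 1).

4

base 3: 4 = 3 + 1; at 4: 4 + 1 = 5; next = 4
base 4: 4 = 4; at 5: 5 = 5; next = 4
base 5: 4 = 4; at 6: 4 = 4; next = 3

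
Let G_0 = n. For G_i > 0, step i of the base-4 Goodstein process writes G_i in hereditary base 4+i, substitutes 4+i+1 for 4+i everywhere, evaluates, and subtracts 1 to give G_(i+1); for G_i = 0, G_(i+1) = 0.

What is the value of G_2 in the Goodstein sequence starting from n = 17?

35

G_0 = 17. HB_4(17) = 4^2 + 1. Bump = 26. G_1 = 25.
G_1 = 25. HB_5(25) = 5^2. Bump = 36. G_2 = 35.
G_2 = 35. HB_6(35) = 5·6 + 5. Bump = 40. G_3 = 39.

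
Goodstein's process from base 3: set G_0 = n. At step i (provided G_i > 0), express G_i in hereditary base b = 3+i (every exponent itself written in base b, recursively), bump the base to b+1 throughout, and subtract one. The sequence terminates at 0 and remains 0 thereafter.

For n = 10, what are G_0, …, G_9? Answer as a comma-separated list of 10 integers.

G_0 = 10. HB_3(10) = 3^2 + 1. Bump = 17. G_1 = 16.
G_1 = 16. HB_4(16) = 4^2. Bump = 25. G_2 = 24.
G_2 = 24. HB_5(24) = 4·5 + 4. Bump = 28. G_3 = 27.
G_3 = 27. HB_6(27) = 4·6 + 3. Bump = 31. G_4 = 30.
G_4 = 30. HB_7(30) = 4·7 + 2. Bump = 34. G_5 = 33.
G_5 = 33. HB_8(33) = 4·8 + 1. Bump = 37. G_6 = 36.
G_6 = 36. HB_9(36) = 4·9. Bump = 40. G_7 = 39.
G_7 = 39. HB_10(39) = 3·10 + 9. Bump = 42. G_8 = 41.
G_8 = 41. HB_11(41) = 3·11 + 8. Bump = 44. G_9 = 43.

10, 16, 24, 27, 30, 33, 36, 39, 41, 43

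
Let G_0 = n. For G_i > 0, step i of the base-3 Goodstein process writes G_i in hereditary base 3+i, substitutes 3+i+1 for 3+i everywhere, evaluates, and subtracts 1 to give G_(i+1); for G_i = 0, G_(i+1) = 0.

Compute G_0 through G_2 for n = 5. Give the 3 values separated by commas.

5, 5, 5

G_0 = 5. HB_3(5) = 3 + 2. Bump = 6. G_1 = 5.
G_1 = 5. HB_4(5) = 4 + 1. Bump = 6. G_2 = 5.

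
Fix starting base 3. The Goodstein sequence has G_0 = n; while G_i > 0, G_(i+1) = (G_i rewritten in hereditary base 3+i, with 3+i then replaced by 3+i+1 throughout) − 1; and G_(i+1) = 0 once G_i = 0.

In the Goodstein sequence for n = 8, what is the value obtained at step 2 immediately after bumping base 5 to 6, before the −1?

12

G_0=8  [base 3] 2·3 + 2  →[3↦4]→  2·4 + 2 = 10  −1 ⇒ G_1=9
G_1=9  [base 4] 2·4 + 1  →[4↦5]→  2·5 + 1 = 11  −1 ⇒ G_2=10
G_2=10  [base 5] 2·5  →[5↦6]→  2·6 = 12  −1 ⇒ G_3=11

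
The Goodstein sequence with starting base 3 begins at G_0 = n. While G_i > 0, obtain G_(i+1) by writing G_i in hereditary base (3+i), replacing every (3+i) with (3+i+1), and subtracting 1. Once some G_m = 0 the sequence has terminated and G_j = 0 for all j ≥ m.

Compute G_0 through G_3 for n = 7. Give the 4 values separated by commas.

7, 8, 9, 9

step 0: 7 = 2·3 + 1; sub 4 for 3: 2·4 + 1; = 9; G_1 = 9−1 = 8
step 1: 8 = 2·4; sub 5 for 4: 2·5; = 10; G_2 = 10−1 = 9
step 2: 9 = 5 + 4; sub 6 for 5: 6 + 4; = 10; G_3 = 10−1 = 9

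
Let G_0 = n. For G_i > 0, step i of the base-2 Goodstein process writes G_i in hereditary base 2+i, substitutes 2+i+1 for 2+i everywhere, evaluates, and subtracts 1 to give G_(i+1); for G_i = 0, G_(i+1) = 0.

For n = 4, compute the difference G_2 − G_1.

15

G_0=4  [base 2] 2^2  →[2↦3]→  3^3 = 27  −1 ⇒ G_1=26
G_1=26  [base 3] 2·3^2 + 2·3 + 2  →[3↦4]→  2·4^2 + 2·4 + 2 = 42  −1 ⇒ G_2=41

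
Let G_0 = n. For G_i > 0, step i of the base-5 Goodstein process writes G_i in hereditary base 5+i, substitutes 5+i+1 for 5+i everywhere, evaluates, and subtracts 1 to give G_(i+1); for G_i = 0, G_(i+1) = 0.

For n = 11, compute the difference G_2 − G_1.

1

i=0: 11 = 2·5 + 1 (b=5); 5→6: 2·6 + 1 = 13; 13−1 = 12
i=1: 12 = 2·6 (b=6); 6→7: 2·7 = 14; 14−1 = 13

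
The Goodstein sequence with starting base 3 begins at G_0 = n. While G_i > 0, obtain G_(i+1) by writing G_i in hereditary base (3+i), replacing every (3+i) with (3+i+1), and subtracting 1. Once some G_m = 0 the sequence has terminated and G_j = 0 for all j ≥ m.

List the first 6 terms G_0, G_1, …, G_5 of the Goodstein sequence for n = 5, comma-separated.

base 3: 5 = 3 + 2; at 4: 4 + 2 = 6; next = 5
base 4: 5 = 4 + 1; at 5: 5 + 1 = 6; next = 5
base 5: 5 = 5; at 6: 6 = 6; next = 5
base 6: 5 = 5; at 7: 5 = 5; next = 4
base 7: 4 = 4; at 8: 4 = 4; next = 3

5, 5, 5, 5, 4, 3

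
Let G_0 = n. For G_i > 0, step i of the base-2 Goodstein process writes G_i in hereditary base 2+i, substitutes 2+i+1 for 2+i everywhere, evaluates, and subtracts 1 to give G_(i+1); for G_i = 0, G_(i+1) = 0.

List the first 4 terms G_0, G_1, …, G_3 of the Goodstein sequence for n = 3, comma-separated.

(0) 3|_2 = 2 + 1 ↦ 3 + 1|_3 = 4 ⇒ 3
(1) 3|_3 = 3 ↦ 4|_4 = 4 ⇒ 3
(2) 3|_4 = 3 ↦ 3|_5 = 3 ⇒ 2

3, 3, 3, 2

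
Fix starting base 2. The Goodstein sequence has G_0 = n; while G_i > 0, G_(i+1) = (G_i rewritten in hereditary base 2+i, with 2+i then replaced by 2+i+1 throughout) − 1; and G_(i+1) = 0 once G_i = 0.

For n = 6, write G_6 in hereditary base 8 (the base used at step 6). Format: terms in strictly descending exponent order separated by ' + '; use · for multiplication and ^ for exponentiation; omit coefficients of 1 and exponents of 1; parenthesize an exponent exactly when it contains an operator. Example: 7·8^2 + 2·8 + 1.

5·8^5 + 5·8^4 + 5·8^3 + 5·8^2 + 5·8 + 3

step 0: 6 = 2^2 + 2; sub 3 for 2: 3^3 + 3; = 30; G_1 = 30−1 = 29
step 1: 29 = 3^3 + 2; sub 4 for 3: 4^4 + 2; = 258; G_2 = 258−1 = 257
step 2: 257 = 4^4 + 1; sub 5 for 4: 5^5 + 1; = 3126; G_3 = 3126−1 = 3125
step 3: 3125 = 5^5; sub 6 for 5: 6^6; = 46656; G_4 = 46656−1 = 46655
step 4: 46655 = 5·6^5 + 5·6^4 + 5·6^3 + 5·6^2 + 5·6 + 5; sub 7 for 6: 5·7^5 + 5·7^4 + 5·7^3 + 5·7^2 + 5·7 + 5; = 98040; G_5 = 98040−1 = 98039
step 5: 98039 = 5·7^5 + 5·7^4 + 5·7^3 + 5·7^2 + 5·7 + 4; sub 8 for 7: 5·8^5 + 5·8^4 + 5·8^3 + 5·8^2 + 5·8 + 4; = 187244; G_6 = 187244−1 = 187243
step 6: 187243 = 5·8^5 + 5·8^4 + 5·8^3 + 5·8^2 + 5·8 + 3; sub 9 for 8: 5·9^5 + 5·9^4 + 5·9^3 + 5·9^2 + 5·9 + 3; = 332148; G_7 = 332148−1 = 332147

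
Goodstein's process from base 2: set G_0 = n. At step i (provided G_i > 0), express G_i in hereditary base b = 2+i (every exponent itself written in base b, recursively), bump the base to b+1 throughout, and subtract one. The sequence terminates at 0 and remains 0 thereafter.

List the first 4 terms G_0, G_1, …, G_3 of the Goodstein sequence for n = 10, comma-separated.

G_0=10  [base 2] 2^(2 + 1) + 2  →[2↦3]→  3^(3 + 1) + 3 = 84  −1 ⇒ G_1=83
G_1=83  [base 3] 3^(3 + 1) + 2  →[3↦4]→  4^(4 + 1) + 2 = 1026  −1 ⇒ G_2=1025
G_2=1025  [base 4] 4^(4 + 1) + 1  →[4↦5]→  5^(5 + 1) + 1 = 15626  −1 ⇒ G_3=15625

10, 83, 1025, 15625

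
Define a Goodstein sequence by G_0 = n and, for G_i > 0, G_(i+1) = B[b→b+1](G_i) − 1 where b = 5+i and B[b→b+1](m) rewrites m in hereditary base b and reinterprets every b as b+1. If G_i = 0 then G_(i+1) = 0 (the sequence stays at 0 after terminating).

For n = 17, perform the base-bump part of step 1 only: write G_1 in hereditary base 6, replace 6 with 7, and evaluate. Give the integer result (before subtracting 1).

22

step 0: 17 = 3·5 + 2; sub 6 for 5: 3·6 + 2; = 20; G_1 = 20−1 = 19
step 1: 19 = 3·6 + 1; sub 7 for 6: 3·7 + 1; = 22; G_2 = 22−1 = 21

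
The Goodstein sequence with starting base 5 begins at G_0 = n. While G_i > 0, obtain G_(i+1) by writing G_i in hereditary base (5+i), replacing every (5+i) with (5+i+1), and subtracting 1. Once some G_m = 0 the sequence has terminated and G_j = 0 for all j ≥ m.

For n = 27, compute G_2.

G_0 = 27. HB_5(27) = 5^2 + 2. Bump = 38. G_1 = 37.
G_1 = 37. HB_6(37) = 6^2 + 1. Bump = 50. G_2 = 49.
G_2 = 49. HB_7(49) = 7^2. Bump = 64. G_3 = 63.

49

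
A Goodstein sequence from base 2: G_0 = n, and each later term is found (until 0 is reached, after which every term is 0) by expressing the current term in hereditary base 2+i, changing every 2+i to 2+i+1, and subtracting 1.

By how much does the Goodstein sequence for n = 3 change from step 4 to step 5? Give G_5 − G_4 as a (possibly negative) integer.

step 0: 3 = 2 + 1; sub 3 for 2: 3 + 1; = 4; G_1 = 4−1 = 3
step 1: 3 = 3; sub 4 for 3: 4; = 4; G_2 = 4−1 = 3
step 2: 3 = 3; sub 5 for 4: 3; = 3; G_3 = 3−1 = 2
step 3: 2 = 2; sub 6 for 5: 2; = 2; G_4 = 2−1 = 1
step 4: 1 = 1; sub 7 for 6: 1; = 1; G_5 = 1−1 = 0

-1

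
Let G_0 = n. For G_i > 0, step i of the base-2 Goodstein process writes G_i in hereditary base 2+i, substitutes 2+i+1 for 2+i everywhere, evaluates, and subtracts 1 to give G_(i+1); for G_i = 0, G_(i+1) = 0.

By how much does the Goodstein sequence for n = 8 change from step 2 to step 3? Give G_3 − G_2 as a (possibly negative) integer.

5757

G_0=8  [base 2] 2^(2 + 1)  →[2↦3]→  3^(3 + 1) = 81  −1 ⇒ G_1=80
G_1=80  [base 3] 2·3^3 + 2·3^2 + 2·3 + 2  →[3↦4]→  2·4^4 + 2·4^2 + 2·4 + 2 = 554  −1 ⇒ G_2=553
G_2=553  [base 4] 2·4^4 + 2·4^2 + 2·4 + 1  →[4↦5]→  2·5^5 + 2·5^2 + 2·5 + 1 = 6311  −1 ⇒ G_3=6310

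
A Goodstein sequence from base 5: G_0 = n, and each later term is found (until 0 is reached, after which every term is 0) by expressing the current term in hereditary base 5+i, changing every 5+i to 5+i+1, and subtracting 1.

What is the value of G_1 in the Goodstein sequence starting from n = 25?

G_0 = 25. HB_5(25) = 5^2. Bump = 36. G_1 = 35.
G_1 = 35. HB_6(35) = 5·6 + 5. Bump = 40. G_2 = 39.

35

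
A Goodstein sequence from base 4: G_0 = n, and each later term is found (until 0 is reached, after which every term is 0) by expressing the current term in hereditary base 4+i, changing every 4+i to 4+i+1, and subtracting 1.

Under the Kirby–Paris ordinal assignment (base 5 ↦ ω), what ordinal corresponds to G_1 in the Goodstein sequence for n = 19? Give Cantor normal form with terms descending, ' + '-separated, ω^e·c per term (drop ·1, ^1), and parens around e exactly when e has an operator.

ω^2 + 2

step 0: 19 = 4^2 + 3; sub 5 for 4: 5^2 + 3; = 28; G_1 = 28−1 = 27
step 1: 27 = 5^2 + 2; sub 6 for 5: 6^2 + 2; = 38; G_2 = 38−1 = 37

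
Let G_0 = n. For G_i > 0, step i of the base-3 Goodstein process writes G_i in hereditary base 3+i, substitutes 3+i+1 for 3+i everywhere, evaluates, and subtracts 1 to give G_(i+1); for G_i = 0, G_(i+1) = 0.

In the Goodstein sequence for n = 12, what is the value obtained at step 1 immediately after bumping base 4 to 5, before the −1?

i=0: 12 = 3^2 + 3 (b=3); 3→4: 4^2 + 4 = 20; 20−1 = 19
i=1: 19 = 4^2 + 3 (b=4); 4→5: 5^2 + 3 = 28; 28−1 = 27

28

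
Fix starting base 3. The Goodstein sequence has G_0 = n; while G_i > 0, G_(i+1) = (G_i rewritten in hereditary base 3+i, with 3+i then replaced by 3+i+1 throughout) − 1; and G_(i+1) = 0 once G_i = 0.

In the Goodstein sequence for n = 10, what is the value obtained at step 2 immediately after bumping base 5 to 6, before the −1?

28

10 —HB3→ 3^2 + 1 —bump→ 4^2 + 1 = 17 —(−1)→ 16
16 —HB4→ 4^2 —bump→ 5^2 = 25 —(−1)→ 24
24 —HB5→ 4·5 + 4 —bump→ 4·6 + 4 = 28 —(−1)→ 27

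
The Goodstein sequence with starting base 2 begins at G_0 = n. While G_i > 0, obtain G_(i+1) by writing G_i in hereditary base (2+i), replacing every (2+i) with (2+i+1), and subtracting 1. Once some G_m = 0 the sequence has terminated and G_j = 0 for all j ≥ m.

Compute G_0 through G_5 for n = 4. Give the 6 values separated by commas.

(0) 4|_2 = 2^2 ↦ 3^3|_3 = 27 ⇒ 26
(1) 26|_3 = 2·3^2 + 2·3 + 2 ↦ 2·4^2 + 2·4 + 2|_4 = 42 ⇒ 41
(2) 41|_4 = 2·4^2 + 2·4 + 1 ↦ 2·5^2 + 2·5 + 1|_5 = 61 ⇒ 60
(3) 60|_5 = 2·5^2 + 2·5 ↦ 2·6^2 + 2·6|_6 = 84 ⇒ 83
(4) 83|_6 = 2·6^2 + 6 + 5 ↦ 2·7^2 + 7 + 5|_7 = 110 ⇒ 109

4, 26, 41, 60, 83, 109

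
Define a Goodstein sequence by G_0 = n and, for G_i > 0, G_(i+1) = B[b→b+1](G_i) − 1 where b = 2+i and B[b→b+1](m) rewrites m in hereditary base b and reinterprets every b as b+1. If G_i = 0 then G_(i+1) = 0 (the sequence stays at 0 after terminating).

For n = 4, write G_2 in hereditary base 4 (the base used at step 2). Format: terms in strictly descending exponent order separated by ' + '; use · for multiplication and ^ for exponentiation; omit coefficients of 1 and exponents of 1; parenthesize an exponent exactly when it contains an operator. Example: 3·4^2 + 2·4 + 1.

2·4^2 + 2·4 + 1

i=0: 4 = 2^2 (b=2); 2→3: 3^3 = 27; 27−1 = 26
i=1: 26 = 2·3^2 + 2·3 + 2 (b=3); 3→4: 2·4^2 + 2·4 + 2 = 42; 42−1 = 41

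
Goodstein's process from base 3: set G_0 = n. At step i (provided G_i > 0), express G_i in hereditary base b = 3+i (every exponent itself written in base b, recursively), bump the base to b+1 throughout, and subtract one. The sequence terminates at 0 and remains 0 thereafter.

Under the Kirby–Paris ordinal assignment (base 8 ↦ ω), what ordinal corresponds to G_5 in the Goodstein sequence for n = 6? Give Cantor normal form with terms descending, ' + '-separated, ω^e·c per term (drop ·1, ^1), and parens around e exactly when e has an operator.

(0) 6|_3 = 2·3 ↦ 2·4|_4 = 8 ⇒ 7
(1) 7|_4 = 4 + 3 ↦ 5 + 3|_5 = 8 ⇒ 7
(2) 7|_5 = 5 + 2 ↦ 6 + 2|_6 = 8 ⇒ 7
(3) 7|_6 = 6 + 1 ↦ 7 + 1|_7 = 8 ⇒ 7
(4) 7|_7 = 7 ↦ 8|_8 = 8 ⇒ 7
(5) 7|_8 = 7 ↦ 7|_9 = 7 ⇒ 6

7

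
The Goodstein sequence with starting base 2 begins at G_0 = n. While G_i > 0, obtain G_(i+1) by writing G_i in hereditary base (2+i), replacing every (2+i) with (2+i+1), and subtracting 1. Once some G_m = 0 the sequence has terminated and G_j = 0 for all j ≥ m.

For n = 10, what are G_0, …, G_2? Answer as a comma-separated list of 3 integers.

10 —HB2→ 2^(2 + 1) + 2 —bump→ 3^(3 + 1) + 3 = 84 —(−1)→ 83
83 —HB3→ 3^(3 + 1) + 2 —bump→ 4^(4 + 1) + 2 = 1026 —(−1)→ 1025

10, 83, 1025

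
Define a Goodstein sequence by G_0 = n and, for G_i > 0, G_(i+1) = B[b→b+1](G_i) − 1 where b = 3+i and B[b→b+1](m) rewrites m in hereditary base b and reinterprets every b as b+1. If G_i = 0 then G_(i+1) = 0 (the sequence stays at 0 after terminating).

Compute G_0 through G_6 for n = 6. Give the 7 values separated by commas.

base 3: 6 = 2·3; at 4: 2·4 = 8; next = 7
base 4: 7 = 4 + 3; at 5: 5 + 3 = 8; next = 7
base 5: 7 = 5 + 2; at 6: 6 + 2 = 8; next = 7
base 6: 7 = 6 + 1; at 7: 7 + 1 = 8; next = 7
base 7: 7 = 7; at 8: 8 = 8; next = 7
base 8: 7 = 7; at 9: 7 = 7; next = 6

6, 7, 7, 7, 7, 7, 6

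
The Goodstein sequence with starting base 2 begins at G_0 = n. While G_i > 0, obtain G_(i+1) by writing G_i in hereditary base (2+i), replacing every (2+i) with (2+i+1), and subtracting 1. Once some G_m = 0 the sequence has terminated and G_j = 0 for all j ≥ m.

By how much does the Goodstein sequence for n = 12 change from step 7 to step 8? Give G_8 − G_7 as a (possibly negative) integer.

96513215637

G_0=12  [base 2] 2^(2 + 1) + 2^2  →[2↦3]→  3^(3 + 1) + 3^3 = 108  −1 ⇒ G_1=107
G_1=107  [base 3] 3^(3 + 1) + 2·3^2 + 2·3 + 2  →[3↦4]→  4^(4 + 1) + 2·4^2 + 2·4 + 2 = 1066  −1 ⇒ G_2=1065
G_2=1065  [base 4] 4^(4 + 1) + 2·4^2 + 2·4 + 1  →[4↦5]→  5^(5 + 1) + 2·5^2 + 2·5 + 1 = 15686  −1 ⇒ G_3=15685
G_3=15685  [base 5] 5^(5 + 1) + 2·5^2 + 2·5  →[5↦6]→  6^(6 + 1) + 2·6^2 + 2·6 = 280020  −1 ⇒ G_4=280019
G_4=280019  [base 6] 6^(6 + 1) + 2·6^2 + 6 + 5  →[6↦7]→  7^(7 + 1) + 2·7^2 + 7 + 5 = 5764911  −1 ⇒ G_5=5764910
G_5=5764910  [base 7] 7^(7 + 1) + 2·7^2 + 7 + 4  →[7↦8]→  8^(8 + 1) + 2·8^2 + 8 + 4 = 134217868  −1 ⇒ G_6=134217867
G_6=134217867  [base 8] 8^(8 + 1) + 2·8^2 + 8 + 3  →[8↦9]→  9^(9 + 1) + 2·9^2 + 9 + 3 = 3486784575  −1 ⇒ G_7=3486784574
G_7=3486784574  [base 9] 9^(9 + 1) + 2·9^2 + 9 + 2  →[9↦10]→  10^(10 + 1) + 2·10^2 + 10 + 2 = 100000000212  −1 ⇒ G_8=100000000211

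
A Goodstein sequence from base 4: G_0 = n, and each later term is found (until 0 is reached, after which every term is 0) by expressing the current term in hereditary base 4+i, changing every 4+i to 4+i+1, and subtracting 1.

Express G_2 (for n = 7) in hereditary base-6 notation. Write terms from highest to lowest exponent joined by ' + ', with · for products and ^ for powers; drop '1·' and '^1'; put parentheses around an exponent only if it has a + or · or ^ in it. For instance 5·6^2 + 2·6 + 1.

G_0=7  [base 4] 4 + 3  →[4↦5]→  5 + 3 = 8  −1 ⇒ G_1=7
G_1=7  [base 5] 5 + 2  →[5↦6]→  6 + 2 = 8  −1 ⇒ G_2=7
G_2=7  [base 6] 6 + 1  →[6↦7]→  7 + 1 = 8  −1 ⇒ G_3=7

6 + 1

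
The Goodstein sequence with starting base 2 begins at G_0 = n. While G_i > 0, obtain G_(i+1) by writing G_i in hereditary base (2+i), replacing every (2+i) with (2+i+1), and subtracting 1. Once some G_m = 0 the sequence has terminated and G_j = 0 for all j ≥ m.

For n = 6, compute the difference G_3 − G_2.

2868

(0) 6|_2 = 2^2 + 2 ↦ 3^3 + 3|_3 = 30 ⇒ 29
(1) 29|_3 = 3^3 + 2 ↦ 4^4 + 2|_4 = 258 ⇒ 257
(2) 257|_4 = 4^4 + 1 ↦ 5^5 + 1|_5 = 3126 ⇒ 3125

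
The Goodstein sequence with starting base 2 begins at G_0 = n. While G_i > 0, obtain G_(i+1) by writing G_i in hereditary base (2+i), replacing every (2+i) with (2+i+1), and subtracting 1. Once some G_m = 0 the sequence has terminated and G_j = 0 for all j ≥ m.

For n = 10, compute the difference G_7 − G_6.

step 0: 10 = 2^(2 + 1) + 2; sub 3 for 2: 3^(3 + 1) + 3; = 84; G_1 = 84−1 = 83
step 1: 83 = 3^(3 + 1) + 2; sub 4 for 3: 4^(4 + 1) + 2; = 1026; G_2 = 1026−1 = 1025
step 2: 1025 = 4^(4 + 1) + 1; sub 5 for 4: 5^(5 + 1) + 1; = 15626; G_3 = 15626−1 = 15625
step 3: 15625 = 5^(5 + 1); sub 6 for 5: 6^(6 + 1); = 279936; G_4 = 279936−1 = 279935
step 4: 279935 = 5·6^6 + 5·6^5 + 5·6^4 + 5·6^3 + 5·6^2 + 5·6 + 5; sub 7 for 6: 5·7^7 + 5·7^5 + 5·7^4 + 5·7^3 + 5·7^2 + 5·7 + 5; = 4215755; G_5 = 4215755−1 = 4215754
step 5: 4215754 = 5·7^7 + 5·7^5 + 5·7^4 + 5·7^3 + 5·7^2 + 5·7 + 4; sub 8 for 7: 5·8^8 + 5·8^5 + 5·8^4 + 5·8^3 + 5·8^2 + 5·8 + 4; = 84073324; G_6 = 84073324−1 = 84073323
step 6: 84073323 = 5·8^8 + 5·8^5 + 5·8^4 + 5·8^3 + 5·8^2 + 5·8 + 3; sub 9 for 8: 5·9^9 + 5·9^5 + 5·9^4 + 5·9^3 + 5·9^2 + 5·9 + 3; = 1937434593; G_7 = 1937434593−1 = 1937434592

1853361269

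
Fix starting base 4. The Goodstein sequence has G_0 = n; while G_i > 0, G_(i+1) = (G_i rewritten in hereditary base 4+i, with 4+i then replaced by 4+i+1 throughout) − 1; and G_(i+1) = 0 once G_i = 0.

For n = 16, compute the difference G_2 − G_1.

3

base 4: 16 = 4^2; at 5: 5^2 = 25; next = 24
base 5: 24 = 4·5 + 4; at 6: 4·6 + 4 = 28; next = 27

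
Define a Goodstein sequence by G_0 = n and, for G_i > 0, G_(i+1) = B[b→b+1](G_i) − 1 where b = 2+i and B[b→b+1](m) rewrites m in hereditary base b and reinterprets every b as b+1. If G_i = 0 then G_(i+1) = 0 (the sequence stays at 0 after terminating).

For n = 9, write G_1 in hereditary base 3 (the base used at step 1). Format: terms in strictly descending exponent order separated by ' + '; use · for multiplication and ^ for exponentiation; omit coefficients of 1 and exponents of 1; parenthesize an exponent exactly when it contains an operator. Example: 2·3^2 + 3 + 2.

G_0 = 9. HB_2(9) = 2^(2 + 1) + 1. Bump = 82. G_1 = 81.
G_1 = 81. HB_3(81) = 3^(3 + 1). Bump = 1024. G_2 = 1023.

3^(3 + 1)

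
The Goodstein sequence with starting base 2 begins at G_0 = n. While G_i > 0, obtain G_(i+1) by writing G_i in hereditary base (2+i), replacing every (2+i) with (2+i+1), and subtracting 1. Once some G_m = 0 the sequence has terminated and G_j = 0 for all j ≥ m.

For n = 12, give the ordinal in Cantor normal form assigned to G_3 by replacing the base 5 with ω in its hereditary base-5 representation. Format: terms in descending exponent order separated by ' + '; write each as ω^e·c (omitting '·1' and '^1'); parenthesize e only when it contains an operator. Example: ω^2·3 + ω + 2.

ω^(ω + 1) + ω^2·2 + ω·2

i=0: 12 = 2^(2 + 1) + 2^2 (b=2); 2→3: 3^(3 + 1) + 3^3 = 108; 108−1 = 107
i=1: 107 = 3^(3 + 1) + 2·3^2 + 2·3 + 2 (b=3); 3→4: 4^(4 + 1) + 2·4^2 + 2·4 + 2 = 1066; 1066−1 = 1065
i=2: 1065 = 4^(4 + 1) + 2·4^2 + 2·4 + 1 (b=4); 4→5: 5^(5 + 1) + 2·5^2 + 2·5 + 1 = 15686; 15686−1 = 15685
i=3: 15685 = 5^(5 + 1) + 2·5^2 + 2·5 (b=5); 5→6: 6^(6 + 1) + 2·6^2 + 2·6 = 280020; 280020−1 = 280019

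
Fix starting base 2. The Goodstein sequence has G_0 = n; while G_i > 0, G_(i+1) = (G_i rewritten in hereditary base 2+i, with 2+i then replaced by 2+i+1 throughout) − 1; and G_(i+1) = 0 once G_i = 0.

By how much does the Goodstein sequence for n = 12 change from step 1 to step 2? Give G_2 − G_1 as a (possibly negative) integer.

958

base 2: 12 = 2^(2 + 1) + 2^2; at 3: 3^(3 + 1) + 3^3 = 108; next = 107
base 3: 107 = 3^(3 + 1) + 2·3^2 + 2·3 + 2; at 4: 4^(4 + 1) + 2·4^2 + 2·4 + 2 = 1066; next = 1065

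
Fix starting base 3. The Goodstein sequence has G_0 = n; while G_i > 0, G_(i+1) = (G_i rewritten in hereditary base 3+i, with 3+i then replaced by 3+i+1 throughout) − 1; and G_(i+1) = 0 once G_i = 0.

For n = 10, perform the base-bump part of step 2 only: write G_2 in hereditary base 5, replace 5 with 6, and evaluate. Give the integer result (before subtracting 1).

28

step 0: 10 = 3^2 + 1; sub 4 for 3: 4^2 + 1; = 17; G_1 = 17−1 = 16
step 1: 16 = 4^2; sub 5 for 4: 5^2; = 25; G_2 = 25−1 = 24
step 2: 24 = 4·5 + 4; sub 6 for 5: 4·6 + 4; = 28; G_3 = 28−1 = 27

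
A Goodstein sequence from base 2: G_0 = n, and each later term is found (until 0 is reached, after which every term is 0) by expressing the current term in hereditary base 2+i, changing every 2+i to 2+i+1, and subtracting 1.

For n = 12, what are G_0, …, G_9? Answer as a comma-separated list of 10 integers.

12, 107, 1065, 15685, 280019, 5764910, 134217867, 3486784574, 100000000211, 3138428376974

base 2: 12 = 2^(2 + 1) + 2^2; at 3: 3^(3 + 1) + 3^3 = 108; next = 107
base 3: 107 = 3^(3 + 1) + 2·3^2 + 2·3 + 2; at 4: 4^(4 + 1) + 2·4^2 + 2·4 + 2 = 1066; next = 1065
base 4: 1065 = 4^(4 + 1) + 2·4^2 + 2·4 + 1; at 5: 5^(5 + 1) + 2·5^2 + 2·5 + 1 = 15686; next = 15685
base 5: 15685 = 5^(5 + 1) + 2·5^2 + 2·5; at 6: 6^(6 + 1) + 2·6^2 + 2·6 = 280020; next = 280019
base 6: 280019 = 6^(6 + 1) + 2·6^2 + 6 + 5; at 7: 7^(7 + 1) + 2·7^2 + 7 + 5 = 5764911; next = 5764910
base 7: 5764910 = 7^(7 + 1) + 2·7^2 + 7 + 4; at 8: 8^(8 + 1) + 2·8^2 + 8 + 4 = 134217868; next = 134217867
base 8: 134217867 = 8^(8 + 1) + 2·8^2 + 8 + 3; at 9: 9^(9 + 1) + 2·9^2 + 9 + 3 = 3486784575; next = 3486784574
base 9: 3486784574 = 9^(9 + 1) + 2·9^2 + 9 + 2; at 10: 10^(10 + 1) + 2·10^2 + 10 + 2 = 100000000212; next = 100000000211
base 10: 100000000211 = 10^(10 + 1) + 2·10^2 + 10 + 1; at 11: 11^(11 + 1) + 2·11^2 + 11 + 1 = 3138428376975; next = 3138428376974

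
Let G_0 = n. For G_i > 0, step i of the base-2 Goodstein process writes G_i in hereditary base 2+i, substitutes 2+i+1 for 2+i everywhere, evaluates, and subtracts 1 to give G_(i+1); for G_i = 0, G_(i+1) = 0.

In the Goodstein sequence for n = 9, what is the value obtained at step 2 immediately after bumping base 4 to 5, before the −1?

9843

9 —HB2→ 2^(2 + 1) + 1 —bump→ 3^(3 + 1) + 1 = 82 —(−1)→ 81
81 —HB3→ 3^(3 + 1) —bump→ 4^(4 + 1) = 1024 —(−1)→ 1023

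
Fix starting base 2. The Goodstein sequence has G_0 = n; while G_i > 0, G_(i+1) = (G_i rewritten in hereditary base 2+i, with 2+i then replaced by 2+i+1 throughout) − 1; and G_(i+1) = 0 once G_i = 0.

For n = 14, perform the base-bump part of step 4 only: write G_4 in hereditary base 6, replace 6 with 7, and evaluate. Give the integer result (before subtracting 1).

[0] 14 ≡ 2^(2 + 1) + 2^2 + 2 (base 2). Lift 3: 111. −1: 110.
[1] 110 ≡ 3^(3 + 1) + 3^3 + 2 (base 3). Lift 4: 1282. −1: 1281.
[2] 1281 ≡ 4^(4 + 1) + 4^4 + 1 (base 4). Lift 5: 18751. −1: 18750.
[3] 18750 ≡ 5^(5 + 1) + 5^5 (base 5). Lift 6: 326592. −1: 326591.
[4] 326591 ≡ 6^(6 + 1) + 5·6^5 + 5·6^4 + 5·6^3 + 5·6^2 + 5·6 + 5 (base 6). Lift 7: 5862841. −1: 5862840.

5862841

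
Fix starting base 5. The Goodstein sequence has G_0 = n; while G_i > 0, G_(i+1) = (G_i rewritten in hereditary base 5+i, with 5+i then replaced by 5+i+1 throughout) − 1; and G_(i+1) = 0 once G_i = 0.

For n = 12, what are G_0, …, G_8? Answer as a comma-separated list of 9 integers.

12, 13, 14, 15, 15, 15, 15, 15, 15

step 0: 12 = 2·5 + 2; sub 6 for 5: 2·6 + 2; = 14; G_1 = 14−1 = 13
step 1: 13 = 2·6 + 1; sub 7 for 6: 2·7 + 1; = 15; G_2 = 15−1 = 14
step 2: 14 = 2·7; sub 8 for 7: 2·8; = 16; G_3 = 16−1 = 15
step 3: 15 = 8 + 7; sub 9 for 8: 9 + 7; = 16; G_4 = 16−1 = 15
step 4: 15 = 9 + 6; sub 10 for 9: 10 + 6; = 16; G_5 = 16−1 = 15
step 5: 15 = 10 + 5; sub 11 for 10: 11 + 5; = 16; G_6 = 16−1 = 15
step 6: 15 = 11 + 4; sub 12 for 11: 12 + 4; = 16; G_7 = 16−1 = 15
step 7: 15 = 12 + 3; sub 13 for 12: 13 + 3; = 16; G_8 = 16−1 = 15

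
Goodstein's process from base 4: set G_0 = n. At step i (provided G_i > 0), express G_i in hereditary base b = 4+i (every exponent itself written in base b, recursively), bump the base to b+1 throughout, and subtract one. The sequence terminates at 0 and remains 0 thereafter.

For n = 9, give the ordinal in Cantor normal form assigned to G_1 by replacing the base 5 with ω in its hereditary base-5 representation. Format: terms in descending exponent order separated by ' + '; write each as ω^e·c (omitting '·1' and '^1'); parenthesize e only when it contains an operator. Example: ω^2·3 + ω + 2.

ω·2

base 4: 9 = 2·4 + 1; at 5: 2·5 + 1 = 11; next = 10
base 5: 10 = 2·5; at 6: 2·6 = 12; next = 11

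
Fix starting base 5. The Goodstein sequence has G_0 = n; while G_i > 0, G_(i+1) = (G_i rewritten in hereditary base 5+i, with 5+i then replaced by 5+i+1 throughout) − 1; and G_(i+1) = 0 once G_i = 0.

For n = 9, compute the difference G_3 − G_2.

0

G_0=9  [base 5] 5 + 4  →[5↦6]→  6 + 4 = 10  −1 ⇒ G_1=9
G_1=9  [base 6] 6 + 3  →[6↦7]→  7 + 3 = 10  −1 ⇒ G_2=9
G_2=9  [base 7] 7 + 2  →[7↦8]→  8 + 2 = 10  −1 ⇒ G_3=9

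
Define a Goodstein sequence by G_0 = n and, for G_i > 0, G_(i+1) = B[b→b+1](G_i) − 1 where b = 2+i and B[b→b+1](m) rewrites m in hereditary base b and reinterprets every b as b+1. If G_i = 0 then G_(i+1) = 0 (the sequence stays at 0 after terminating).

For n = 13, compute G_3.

16092

i=0: 13 = 2^(2 + 1) + 2^2 + 1 (b=2); 2→3: 3^(3 + 1) + 3^3 + 1 = 109; 109−1 = 108
i=1: 108 = 3^(3 + 1) + 3^3 (b=3); 3→4: 4^(4 + 1) + 4^4 = 1280; 1280−1 = 1279
i=2: 1279 = 4^(4 + 1) + 3·4^3 + 3·4^2 + 3·4 + 3 (b=4); 4→5: 5^(5 + 1) + 3·5^3 + 3·5^2 + 3·5 + 3 = 16093; 16093−1 = 16092
i=3: 16092 = 5^(5 + 1) + 3·5^3 + 3·5^2 + 3·5 + 2 (b=5); 5→6: 6^(6 + 1) + 3·6^3 + 3·6^2 + 3·6 + 2 = 280712; 280712−1 = 280711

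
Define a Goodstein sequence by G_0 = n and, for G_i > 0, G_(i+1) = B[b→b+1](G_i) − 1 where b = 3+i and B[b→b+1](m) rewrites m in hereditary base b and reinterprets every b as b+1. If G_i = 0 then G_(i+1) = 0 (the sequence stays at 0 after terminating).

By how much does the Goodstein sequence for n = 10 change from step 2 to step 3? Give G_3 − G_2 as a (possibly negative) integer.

3

G_0=10  [base 3] 3^2 + 1  →[3↦4]→  4^2 + 1 = 17  −1 ⇒ G_1=16
G_1=16  [base 4] 4^2  →[4↦5]→  5^2 = 25  −1 ⇒ G_2=24
G_2=24  [base 5] 4·5 + 4  →[5↦6]→  4·6 + 4 = 28  −1 ⇒ G_3=27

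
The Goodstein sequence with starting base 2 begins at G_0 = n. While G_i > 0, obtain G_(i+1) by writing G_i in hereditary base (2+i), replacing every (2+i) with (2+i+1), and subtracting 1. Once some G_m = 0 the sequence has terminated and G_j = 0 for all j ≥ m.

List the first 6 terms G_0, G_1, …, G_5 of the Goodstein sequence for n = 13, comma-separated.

13, 108, 1279, 16092, 280711, 5765998

G_0 = 13. HB_2(13) = 2^(2 + 1) + 2^2 + 1. Bump = 109. G_1 = 108.
G_1 = 108. HB_3(108) = 3^(3 + 1) + 3^3. Bump = 1280. G_2 = 1279.
G_2 = 1279. HB_4(1279) = 4^(4 + 1) + 3·4^3 + 3·4^2 + 3·4 + 3. Bump = 16093. G_3 = 16092.
G_3 = 16092. HB_5(16092) = 5^(5 + 1) + 3·5^3 + 3·5^2 + 3·5 + 2. Bump = 280712. G_4 = 280711.
G_4 = 280711. HB_6(280711) = 6^(6 + 1) + 3·6^3 + 3·6^2 + 3·6 + 1. Bump = 5765999. G_5 = 5765998.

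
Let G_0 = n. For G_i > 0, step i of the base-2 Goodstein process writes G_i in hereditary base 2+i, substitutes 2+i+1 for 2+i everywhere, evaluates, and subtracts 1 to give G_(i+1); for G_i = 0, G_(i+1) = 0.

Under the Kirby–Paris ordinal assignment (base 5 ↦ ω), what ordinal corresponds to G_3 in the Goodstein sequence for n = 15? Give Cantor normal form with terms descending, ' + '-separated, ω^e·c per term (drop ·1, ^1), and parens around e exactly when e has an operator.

step 0: 15 = 2^(2 + 1) + 2^2 + 2 + 1; sub 3 for 2: 3^(3 + 1) + 3^3 + 3 + 1; = 112; G_1 = 112−1 = 111
step 1: 111 = 3^(3 + 1) + 3^3 + 3; sub 4 for 3: 4^(4 + 1) + 4^4 + 4; = 1284; G_2 = 1284−1 = 1283
step 2: 1283 = 4^(4 + 1) + 4^4 + 3; sub 5 for 4: 5^(5 + 1) + 5^5 + 3; = 18753; G_3 = 18753−1 = 18752
step 3: 18752 = 5^(5 + 1) + 5^5 + 2; sub 6 for 5: 6^(6 + 1) + 6^6 + 2; = 326594; G_4 = 326594−1 = 326593

ω^(ω + 1) + ω^ω + 2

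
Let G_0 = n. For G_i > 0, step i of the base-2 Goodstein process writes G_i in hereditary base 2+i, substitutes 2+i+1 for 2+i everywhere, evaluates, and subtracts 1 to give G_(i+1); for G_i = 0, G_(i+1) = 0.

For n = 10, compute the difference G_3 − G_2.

base 2: 10 = 2^(2 + 1) + 2; at 3: 3^(3 + 1) + 3 = 84; next = 83
base 3: 83 = 3^(3 + 1) + 2; at 4: 4^(4 + 1) + 2 = 1026; next = 1025
base 4: 1025 = 4^(4 + 1) + 1; at 5: 5^(5 + 1) + 1 = 15626; next = 15625

14600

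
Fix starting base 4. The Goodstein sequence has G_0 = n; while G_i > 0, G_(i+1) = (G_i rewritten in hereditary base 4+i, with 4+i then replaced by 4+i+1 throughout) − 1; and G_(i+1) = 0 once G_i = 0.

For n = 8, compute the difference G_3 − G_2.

[0] 8 ≡ 2·4 (base 4). Lift 5: 10. −1: 9.
[1] 9 ≡ 5 + 4 (base 5). Lift 6: 10. −1: 9.
[2] 9 ≡ 6 + 3 (base 6). Lift 7: 10. −1: 9.

0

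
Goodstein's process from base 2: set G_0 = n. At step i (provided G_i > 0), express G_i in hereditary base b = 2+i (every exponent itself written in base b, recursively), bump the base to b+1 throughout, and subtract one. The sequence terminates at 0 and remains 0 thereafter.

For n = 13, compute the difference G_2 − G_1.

step 0: 13 = 2^(2 + 1) + 2^2 + 1; sub 3 for 2: 3^(3 + 1) + 3^3 + 1; = 109; G_1 = 109−1 = 108
step 1: 108 = 3^(3 + 1) + 3^3; sub 4 for 3: 4^(4 + 1) + 4^4; = 1280; G_2 = 1280−1 = 1279

1171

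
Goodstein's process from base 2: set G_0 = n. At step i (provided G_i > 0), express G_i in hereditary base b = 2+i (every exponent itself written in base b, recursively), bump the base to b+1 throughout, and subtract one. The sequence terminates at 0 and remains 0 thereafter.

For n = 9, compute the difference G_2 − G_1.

base 2: 9 = 2^(2 + 1) + 1; at 3: 3^(3 + 1) + 1 = 82; next = 81
base 3: 81 = 3^(3 + 1); at 4: 4^(4 + 1) = 1024; next = 1023

942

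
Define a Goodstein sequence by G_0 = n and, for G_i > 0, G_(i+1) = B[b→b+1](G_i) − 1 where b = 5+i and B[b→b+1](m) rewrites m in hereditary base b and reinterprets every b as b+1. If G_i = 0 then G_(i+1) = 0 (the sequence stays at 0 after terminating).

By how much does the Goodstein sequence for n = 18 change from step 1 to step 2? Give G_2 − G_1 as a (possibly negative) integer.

i=0: 18 = 3·5 + 3 (b=5); 5→6: 3·6 + 3 = 21; 21−1 = 20
i=1: 20 = 3·6 + 2 (b=6); 6→7: 3·7 + 2 = 23; 23−1 = 22

2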